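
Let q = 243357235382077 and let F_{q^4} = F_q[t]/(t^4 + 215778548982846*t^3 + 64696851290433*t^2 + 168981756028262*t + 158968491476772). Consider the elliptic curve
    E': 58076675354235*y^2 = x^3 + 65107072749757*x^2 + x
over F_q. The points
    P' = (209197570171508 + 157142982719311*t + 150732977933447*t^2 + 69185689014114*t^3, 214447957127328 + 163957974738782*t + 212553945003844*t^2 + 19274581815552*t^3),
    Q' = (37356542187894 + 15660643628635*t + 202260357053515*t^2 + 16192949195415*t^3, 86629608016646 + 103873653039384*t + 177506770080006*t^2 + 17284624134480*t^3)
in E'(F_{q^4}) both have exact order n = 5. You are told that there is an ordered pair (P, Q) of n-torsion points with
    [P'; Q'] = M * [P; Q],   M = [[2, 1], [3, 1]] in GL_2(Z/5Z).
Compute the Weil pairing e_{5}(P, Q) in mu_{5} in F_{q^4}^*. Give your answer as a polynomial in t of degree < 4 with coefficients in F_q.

Since e_{5}(P,P)=e_{5}(Q,Q)=1 and e_{5}(Q,P)=e_{5}(P,Q)^{-1}, expanding e_{5}(2*P + 1*Q,3*P + 1*Q) leaves e(P,Q)^det(M).
det(M) mod 5 = 4; its inverse in (Z/5)^* is 4 (check: 4*4 mod 5 = 1).
(x,y)|->(117030267287349x+231430812484761,117030267287349y) sends E' to y^2=x^3+99259426367179*x+35760606966817.
Build f_{5,P'} and f_{5,Q'} via the 3-bit ladder of 5=101_2; evaluate at shifted divisors; quotient in F_{243357235382077^4}.
Miller gives e_{5}(P',Q') = 69296828747972 + 4154248260513*t + 3439695333517*t^2 + 6717498356062*t^3 in F_{243357235382077^4}.
Finally e_{5}(P,Q) = 197098774605567 + 159623945170184*t + 236382818356071*t^2 + 3908478479564*t^3.

197098774605567 + 159623945170184*t + 236382818356071*t^2 + 3908478479564*t^3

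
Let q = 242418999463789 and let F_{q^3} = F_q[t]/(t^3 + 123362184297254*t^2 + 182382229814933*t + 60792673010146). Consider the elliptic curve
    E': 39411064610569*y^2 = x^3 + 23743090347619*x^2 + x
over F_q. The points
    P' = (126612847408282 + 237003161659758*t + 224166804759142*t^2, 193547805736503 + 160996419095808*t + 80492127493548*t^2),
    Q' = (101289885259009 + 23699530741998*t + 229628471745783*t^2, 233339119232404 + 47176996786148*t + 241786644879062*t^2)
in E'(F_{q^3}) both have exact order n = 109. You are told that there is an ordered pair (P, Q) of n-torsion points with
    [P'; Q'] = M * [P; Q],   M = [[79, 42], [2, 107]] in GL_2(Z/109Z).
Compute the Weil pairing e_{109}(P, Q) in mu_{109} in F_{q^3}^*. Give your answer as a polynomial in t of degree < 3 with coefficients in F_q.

e_{109} is bilinear + alternating on E[109], so e_{109}(79*P + 42*Q, 2*P + 107*Q) = e_{109}(P,Q)^(79*107-42*2).
det(M) mod 109 = 85; its inverse in (Z/109)^* is 59 (check: 85*59 mod 109 = 1).
(x,y)|->(63517559813239x+231943745052000,63517559813239y) sends E' to y^2=x^3+105248380105941*x+12891307321651.
Run Miller on y^2=x^3+105248380105941*x+12891307321651 over F_{242418999463789}: ladder 1101101 (7 bits); e = f_P(D_Q)/f_Q(D_P).
Miller gives e_{109}(P',Q') = 94150659210205 + 133330856596348*t + 48957115971295*t^2 in F_{242418999463789^3}.
Thus e_{109}(P,Q) = 182783291383049 + 67970929298393*t + 137626166642404*t^2.

182783291383049 + 67970929298393*t + 137626166642404*t^2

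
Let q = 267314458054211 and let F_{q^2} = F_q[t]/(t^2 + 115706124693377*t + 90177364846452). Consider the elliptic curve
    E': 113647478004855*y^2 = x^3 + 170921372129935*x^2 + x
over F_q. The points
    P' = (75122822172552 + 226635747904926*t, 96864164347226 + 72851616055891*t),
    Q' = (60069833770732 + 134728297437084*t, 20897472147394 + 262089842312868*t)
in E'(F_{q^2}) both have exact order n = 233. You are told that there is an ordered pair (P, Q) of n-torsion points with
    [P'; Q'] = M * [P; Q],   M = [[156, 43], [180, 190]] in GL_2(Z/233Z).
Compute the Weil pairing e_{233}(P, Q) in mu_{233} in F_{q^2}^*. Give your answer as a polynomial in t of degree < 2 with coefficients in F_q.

147554302905933 + 163863696887606*t

Since e_{233}(P,P)=e_{233}(Q,Q)=1 and e_{233}(Q,P)=e_{233}(P,Q)^{-1}, expanding e_{233}(156*P + 43*Q,180*P + 190*Q) leaves e(P,Q)^det(M).
det(M) mod 233 = 231; its inverse in (Z/233)^* is 116 (check: 231*116 mod 233 = 1).
(x,y)|->(15082693284496x+182401707637089,15082693284496y) sends E' to y^2=x^3+255951267248048*x+158396176722086.
Build f_{233,P'} and f_{233,Q'} via the 8-bit ladder of 233=11101001_2; evaluate at shifted divisors; quotient in F_{267314458054211^2}.
The quotient is 185462419759855 + 82745416976203*t.
e_{233}(P,Q) = (185462419759855 + 82745416976203*t)^{116} = 147554302905933 + 163863696887606*t.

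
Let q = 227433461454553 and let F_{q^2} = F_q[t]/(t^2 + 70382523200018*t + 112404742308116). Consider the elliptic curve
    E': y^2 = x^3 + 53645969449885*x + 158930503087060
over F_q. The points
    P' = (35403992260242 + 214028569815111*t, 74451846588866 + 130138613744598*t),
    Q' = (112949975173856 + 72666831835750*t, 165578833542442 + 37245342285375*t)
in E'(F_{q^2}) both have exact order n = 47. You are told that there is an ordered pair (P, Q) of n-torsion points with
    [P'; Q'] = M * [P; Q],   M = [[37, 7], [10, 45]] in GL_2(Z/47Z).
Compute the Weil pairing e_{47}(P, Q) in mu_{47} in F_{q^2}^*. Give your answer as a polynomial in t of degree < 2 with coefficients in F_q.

97554519581217 + 28536753232497*t

Since e_{47}(P,P)=e_{47}(Q,Q)=1 and e_{47}(Q,P)=e_{47}(P,Q)^{-1}, expanding e_{47}(37*P + 7*Q,10*P + 45*Q) leaves e(P,Q)^det(M).
det M = 37*45 - 7*10 = 1595 = 44 (mod 47); 44^{-1} = 31 (mod 47).
Miller loop for e_{47} over F_{227433461454553^2}: bits of 47 = 101111; 5 double steps + 4 add steps, l/v at each.
e_{47}(P',Q') = 2527201545049 + 70844551419335*t.
Raise to 31: e(P,Q) = 97554519581217 + 28536753232497*t in mu_{47}.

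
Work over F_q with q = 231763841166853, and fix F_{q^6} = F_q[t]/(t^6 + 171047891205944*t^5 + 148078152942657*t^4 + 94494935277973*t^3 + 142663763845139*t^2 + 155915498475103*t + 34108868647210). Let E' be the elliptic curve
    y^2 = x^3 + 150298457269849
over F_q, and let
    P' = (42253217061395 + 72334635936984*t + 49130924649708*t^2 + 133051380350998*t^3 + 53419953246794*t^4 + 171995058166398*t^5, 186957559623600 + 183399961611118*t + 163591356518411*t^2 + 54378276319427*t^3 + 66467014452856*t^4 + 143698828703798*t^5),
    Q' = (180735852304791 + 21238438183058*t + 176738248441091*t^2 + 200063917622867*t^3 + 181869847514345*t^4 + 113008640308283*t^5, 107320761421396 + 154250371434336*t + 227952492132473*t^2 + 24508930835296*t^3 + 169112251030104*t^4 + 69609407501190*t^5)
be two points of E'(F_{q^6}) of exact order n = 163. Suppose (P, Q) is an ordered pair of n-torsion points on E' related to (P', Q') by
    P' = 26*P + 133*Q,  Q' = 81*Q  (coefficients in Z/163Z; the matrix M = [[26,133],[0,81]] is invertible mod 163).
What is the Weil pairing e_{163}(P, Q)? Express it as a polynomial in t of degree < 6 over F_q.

e_{163} is bilinear + alternating on E[163], so e_{163}(26*P + 133*Q, 81*Q) = e_{163}(P,Q)^(26*81-133*0).
det(M) mod 163 = 150; its inverse in (Z/163)^* is 25 (check: 150*25 mod 163 = 1).
Miller loop for e_{163} over F_{231763841166853^6}: bits of 163 = 10100011; 7 double steps + 3 add steps, l/v at each.
Miller gives e_{163}(P',Q') = 2362189282134 + 124223611883227*t + 131939302293899*t^2 + 32262098117662*t^3 + 86490938420298*t^4 + 132001993955837*t^5 in F_{231763841166853^6}.
Thus e_{163}(P,Q) = 200225157384730 + 159167666409853*t + 212284135627252*t^2 + 184155939048000*t^3 + 18171350614112*t^4 + 93455156062820*t^5.

200225157384730 + 159167666409853*t + 212284135627252*t^2 + 184155939048000*t^3 + 18171350614112*t^4 + 93455156062820*t^5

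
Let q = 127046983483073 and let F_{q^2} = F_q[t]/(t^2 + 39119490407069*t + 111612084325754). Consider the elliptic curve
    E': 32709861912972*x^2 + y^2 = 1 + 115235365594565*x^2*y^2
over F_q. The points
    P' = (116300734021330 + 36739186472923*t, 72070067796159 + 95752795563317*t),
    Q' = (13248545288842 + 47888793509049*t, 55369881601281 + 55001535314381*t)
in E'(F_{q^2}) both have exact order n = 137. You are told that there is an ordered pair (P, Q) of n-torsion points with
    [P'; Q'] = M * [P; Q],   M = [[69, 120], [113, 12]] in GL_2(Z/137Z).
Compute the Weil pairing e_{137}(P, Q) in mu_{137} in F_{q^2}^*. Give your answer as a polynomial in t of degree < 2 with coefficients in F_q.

The 137-Weil pairing on E[137] over F_{127046983483073} is alternating-bilinear: e_{137}(P',Q') = e_{137}(P,Q)^det(M).
So e_{137}(P,Q) = e_{137}(P',Q')^{61}, since 9*61 = 1 mod 137.
Edwards->Montgomery: u=(1+y)/(1-y), v=u/x -> 97999966028335v^2=u^3+42149133582499u^2+u; then x_W=11130369950370u+3483040670744: y^2=x^3+22932278780236*x+72885145985430.
n = 137 = (10001001)_2 (8 bits, wt 3); accumulate f_{137,P'}(Q'+S)/f_{137,P'}(S) along the 7-step ladder.
e_{137}(P',Q') = 77280821004054 + 27500556059888*t.
(77280821004054 + 27500556059888*t)^{61} mod (127046983483073,f) = 102220573152934 + 58520027310686*t.

102220573152934 + 58520027310686*t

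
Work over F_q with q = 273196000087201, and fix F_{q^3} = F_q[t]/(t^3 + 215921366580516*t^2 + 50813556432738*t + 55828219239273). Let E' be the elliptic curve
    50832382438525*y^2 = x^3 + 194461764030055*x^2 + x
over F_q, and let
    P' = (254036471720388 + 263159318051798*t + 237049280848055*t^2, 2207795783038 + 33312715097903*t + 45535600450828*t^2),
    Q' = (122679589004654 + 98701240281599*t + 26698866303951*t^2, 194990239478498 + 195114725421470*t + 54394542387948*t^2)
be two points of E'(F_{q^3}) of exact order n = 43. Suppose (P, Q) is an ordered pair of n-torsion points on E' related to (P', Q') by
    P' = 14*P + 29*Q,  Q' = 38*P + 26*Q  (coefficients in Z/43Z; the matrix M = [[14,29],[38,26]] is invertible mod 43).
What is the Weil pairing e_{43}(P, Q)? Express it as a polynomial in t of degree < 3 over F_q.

e_{43} is bilinear + alternating on E[43], so e_{43}(14*P + 29*Q, 38*P + 26*Q) = e_{43}(P,Q)^(14*26-29*38).
So e_{43}(P,Q) = e_{43}(P',Q')^{6}, since 36*6 = 1 mod 43.
(x,y)|->(45010668237634x+203263539276043,45010668237634y) sends E' to y^2=x^3+231958962289267*x+231597942997722.
Run Miller on y^2=x^3+231958962289267*x+231597942997722 over F_{273196000087201}: ladder 101011 (6 bits); e = f_P(D_Q)/f_Q(D_P).
Miller gives e_{43}(P',Q') = 131255962341069 + 71737022117180*t + 188229206045457*t^2 in F_{273196000087201^3}.
Finally e_{43}(P,Q) = 48857500873770 + 36712563777498*t + 98158711944984*t^2.

48857500873770 + 36712563777498*t + 98158711944984*t^2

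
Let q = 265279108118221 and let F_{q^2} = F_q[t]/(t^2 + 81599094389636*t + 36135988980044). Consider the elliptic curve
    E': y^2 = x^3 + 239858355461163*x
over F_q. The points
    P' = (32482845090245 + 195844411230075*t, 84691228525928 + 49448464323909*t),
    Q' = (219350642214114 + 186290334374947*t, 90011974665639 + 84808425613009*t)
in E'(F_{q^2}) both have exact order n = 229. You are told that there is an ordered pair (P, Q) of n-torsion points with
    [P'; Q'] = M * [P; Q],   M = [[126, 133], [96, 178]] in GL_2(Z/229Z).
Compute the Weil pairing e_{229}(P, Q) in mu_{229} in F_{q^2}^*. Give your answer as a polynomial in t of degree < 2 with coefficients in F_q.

64230250710147 + 85246269352020*t

The 229-Weil pairing on E[229] over F_{265279108118221} is alternating-bilinear: e_{229}(P',Q') = e_{229}(P,Q)^det(M).
det M = 126*178 - 133*96 = 9660 = 42 (mod 229); 42^{-1} = 60 (mod 229).
8-bit Miller (11100101) on E'/F_{265279108118221} with a'=239858355461163, b'=0: accumulate tangent/chord ratios at Q'+S and P'+S'.
f_P(D_Q)/f_Q(D_P) = 44613193944537 + 197832545241694*t.
Hence e(P,Q) = 64230250710147 + 85246269352020*t in F_{265279108118221^2}^*.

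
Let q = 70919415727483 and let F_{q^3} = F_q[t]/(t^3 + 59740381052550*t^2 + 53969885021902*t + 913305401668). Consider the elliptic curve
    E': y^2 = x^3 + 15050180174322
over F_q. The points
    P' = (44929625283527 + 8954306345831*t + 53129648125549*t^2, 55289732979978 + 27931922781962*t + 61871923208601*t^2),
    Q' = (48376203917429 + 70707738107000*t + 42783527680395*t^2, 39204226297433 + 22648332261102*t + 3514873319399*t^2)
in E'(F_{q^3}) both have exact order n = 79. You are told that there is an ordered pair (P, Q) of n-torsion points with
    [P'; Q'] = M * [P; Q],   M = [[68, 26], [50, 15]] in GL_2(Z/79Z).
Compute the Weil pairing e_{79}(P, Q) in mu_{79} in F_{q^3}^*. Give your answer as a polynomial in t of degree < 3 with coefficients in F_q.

295249064706 + 43780028605756*t + 2517814947479*t^2

The 79-Weil pairing on E[79] over F_{70919415727483} is alternating-bilinear: e_{79}(P',Q') = e_{79}(P,Q)^det(M).
det(M) mod 79 = 36; its inverse in (Z/79)^* is 11 (check: 36*11 mod 79 = 1).
n = 79 = (1001111)_2 (7 bits, wt 5); accumulate f_{79,P'}(Q'+S)/f_{79,P'}(S) along the 6-step ladder.
So e_{79}(P',Q') = 13346367367983 + 56306170051332*t + 37781887057989*t^2.
e_{79}(P,Q) = (13346367367983 + 56306170051332*t + 37781887057989*t^2)^{11} = 295249064706 + 43780028605756*t + 2517814947479*t^2.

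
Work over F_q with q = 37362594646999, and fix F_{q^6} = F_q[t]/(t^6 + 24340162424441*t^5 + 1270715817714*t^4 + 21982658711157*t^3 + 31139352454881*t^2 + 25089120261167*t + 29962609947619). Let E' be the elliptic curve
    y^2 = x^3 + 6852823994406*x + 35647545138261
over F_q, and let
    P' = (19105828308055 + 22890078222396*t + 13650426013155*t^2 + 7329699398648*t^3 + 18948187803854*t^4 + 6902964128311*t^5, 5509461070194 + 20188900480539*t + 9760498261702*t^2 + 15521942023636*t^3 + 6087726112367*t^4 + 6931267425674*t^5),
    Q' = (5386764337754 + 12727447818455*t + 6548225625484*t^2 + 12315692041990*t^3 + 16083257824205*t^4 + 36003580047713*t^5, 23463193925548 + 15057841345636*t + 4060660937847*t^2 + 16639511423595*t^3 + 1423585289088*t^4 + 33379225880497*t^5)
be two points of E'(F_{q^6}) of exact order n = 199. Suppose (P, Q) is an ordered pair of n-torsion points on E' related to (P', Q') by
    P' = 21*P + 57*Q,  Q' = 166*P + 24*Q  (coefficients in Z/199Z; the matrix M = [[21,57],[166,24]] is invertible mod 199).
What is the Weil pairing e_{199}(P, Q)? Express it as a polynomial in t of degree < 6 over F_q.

30938292597819 + 36646785444450*t + 31219167854847*t^2 + 22163449631635*t^3 + 3276746871559*t^4 + 6107632408470*t^5

e_{199} is bilinear + alternating on E[199], so e_{199}(21*P + 57*Q, 166*P + 24*Q) = e_{199}(P,Q)^(21*24-57*166).
Inverting 196 mod 199: 66. Thus e_{199}(P,Q) = e(P',Q')^{66}.
Miller loop for e_{199} over F_{37362594646999^6}: bits of 199 = 11000111; 7 double steps + 4 add steps, l/v at each.
Miller gives e_{199}(P',Q') = 36808442296313 + 3139877180906*t + 23012470276549*t^2 + 19614179371219*t^3 + 16896500269714*t^4 + 15272989265213*t^5 in F_{37362594646999^6}.
e_{199}(P,Q) = (36808442296313 + 3139877180906*t + 23012470276549*t^2 + 19614179371219*t^3 + 16896500269714*t^4 + 15272989265213*t^5)^{66} = 30938292597819 + 36646785444450*t + 31219167854847*t^2 + 22163449631635*t^3 + 3276746871559*t^4 + 6107632408470*t^5.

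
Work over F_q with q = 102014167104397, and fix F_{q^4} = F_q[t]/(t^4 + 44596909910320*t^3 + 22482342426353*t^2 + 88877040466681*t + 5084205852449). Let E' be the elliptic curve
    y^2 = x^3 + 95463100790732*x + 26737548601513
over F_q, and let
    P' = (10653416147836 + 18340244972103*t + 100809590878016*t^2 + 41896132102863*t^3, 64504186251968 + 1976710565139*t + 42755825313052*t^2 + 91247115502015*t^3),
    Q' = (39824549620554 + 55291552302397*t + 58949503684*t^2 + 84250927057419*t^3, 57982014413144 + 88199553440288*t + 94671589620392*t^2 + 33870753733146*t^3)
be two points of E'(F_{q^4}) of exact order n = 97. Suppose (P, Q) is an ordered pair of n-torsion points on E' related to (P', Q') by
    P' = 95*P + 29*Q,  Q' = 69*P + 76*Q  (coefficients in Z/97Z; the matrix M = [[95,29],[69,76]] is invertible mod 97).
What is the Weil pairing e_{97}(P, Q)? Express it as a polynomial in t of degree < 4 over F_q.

The 97-Weil pairing on E[97] over F_{102014167104397} is alternating-bilinear: e_{97}(P',Q') = e_{97}(P,Q)^det(M).
So e_{97}(P,Q) = e_{97}(P',Q')^{51}, since 78*51 = 1 mod 97.
Double-and-add over 1100001: 7-1 doublings, 3-1 additions; each step l_{T,T}/v_{2T} or l_{T,P'}/v at Q'+S for random S.
So e_{97}(P',Q') = 10768998482021 + 11369475497460*t + 55385646508973*t^2 + 83167266732723*t^3.
(10768998482021 + 11369475497460*t + 55385646508973*t^2 + 83167266732723*t^3)^{51} mod (102014167104397,f) = 47730438850239 + 84601143892684*t + 85324200234769*t^2 + 58187034102031*t^3.

47730438850239 + 84601143892684*t + 85324200234769*t^2 + 58187034102031*t^3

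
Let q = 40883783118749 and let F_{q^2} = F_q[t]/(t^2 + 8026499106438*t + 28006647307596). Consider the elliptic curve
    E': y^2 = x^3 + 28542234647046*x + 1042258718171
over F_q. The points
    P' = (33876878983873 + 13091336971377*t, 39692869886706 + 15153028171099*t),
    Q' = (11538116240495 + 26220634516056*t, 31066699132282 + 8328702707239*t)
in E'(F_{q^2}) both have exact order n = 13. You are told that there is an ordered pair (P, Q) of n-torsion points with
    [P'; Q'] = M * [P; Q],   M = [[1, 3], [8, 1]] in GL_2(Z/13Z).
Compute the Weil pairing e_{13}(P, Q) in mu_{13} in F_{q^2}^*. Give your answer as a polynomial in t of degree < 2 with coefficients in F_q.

20904744770556 + 33735612675476*t

Alternating bilinearity on E[13] (values in mu_{13} in F_{40883783118749^2}) gives e(P',Q') = e(P,Q)^det(M).
Hence e(P,Q) = e(P',Q')^{9} where 9 = 3^{-1} mod 13.
Run Miller on y^2=x^3+28542234647046*x+1042258718171 over F_{40883783118749}: ladder 1101 (4 bits); e = f_P(D_Q)/f_Q(D_P).
e_{13}(P',Q') = 18923095717527 + 6887542409708*t.
Finally e_{13}(P,Q) = 20904744770556 + 33735612675476*t.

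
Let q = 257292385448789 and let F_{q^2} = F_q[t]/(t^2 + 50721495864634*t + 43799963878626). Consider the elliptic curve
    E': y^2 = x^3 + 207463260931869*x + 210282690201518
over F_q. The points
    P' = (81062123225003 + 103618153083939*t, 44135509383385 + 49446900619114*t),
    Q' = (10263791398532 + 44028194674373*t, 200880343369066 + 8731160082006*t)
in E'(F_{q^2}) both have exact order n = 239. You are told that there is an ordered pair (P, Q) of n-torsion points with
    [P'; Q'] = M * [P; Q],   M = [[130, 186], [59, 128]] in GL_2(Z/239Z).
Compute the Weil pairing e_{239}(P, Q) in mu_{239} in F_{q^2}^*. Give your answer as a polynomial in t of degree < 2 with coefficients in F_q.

190163927162855 + 29163565225584*t

Since e_{239}(P,P)=e_{239}(Q,Q)=1 and e_{239}(Q,P)=e_{239}(P,Q)^{-1}, expanding e_{239}(130*P + 186*Q,59*P + 128*Q) leaves e(P,Q)^det(M).
det M = 130*128 - 186*59 = 5666 = 169 (mod 239); 169^{-1} = 99 (mod 239).
Miller loop for e_{239} over F_{257292385448789^2}: bits of 239 = 11101111; 7 double steps + 6 add steps, l/v at each.
e_{239}(P',Q') = 46138763827513 + 161761521654680*t.
Thus e_{239}(P,Q) = 190163927162855 + 29163565225584*t.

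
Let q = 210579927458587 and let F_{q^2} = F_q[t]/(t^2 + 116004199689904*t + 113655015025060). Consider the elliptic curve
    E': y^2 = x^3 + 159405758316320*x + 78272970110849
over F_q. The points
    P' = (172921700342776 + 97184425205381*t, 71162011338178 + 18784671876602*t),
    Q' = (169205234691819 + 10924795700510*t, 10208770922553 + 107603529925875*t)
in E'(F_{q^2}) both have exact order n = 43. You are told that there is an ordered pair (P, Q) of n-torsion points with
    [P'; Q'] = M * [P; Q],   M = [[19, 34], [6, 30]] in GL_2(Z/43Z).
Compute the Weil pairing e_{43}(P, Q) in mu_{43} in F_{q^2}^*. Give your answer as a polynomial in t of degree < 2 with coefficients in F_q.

85947733404390 + 123949308231806*t

e_{43} is bilinear + alternating on E[43], so e_{43}(19*P + 34*Q, 6*P + 30*Q) = e_{43}(P,Q)^(19*30-34*6).
Hence e(P,Q) = e(P',Q')^{2} where 2 = 22^{-1} mod 43.
Build f_{43,P'} and f_{43,Q'} via the 6-bit ladder of 43=101011_2; evaluate at shifted divisors; quotient in F_{210579927458587^2}.
Result: e(P',Q') = 2841770765031 + 115248429168013*t.
Raise to 2: e(P,Q) = 85947733404390 + 123949308231806*t in mu_{43}.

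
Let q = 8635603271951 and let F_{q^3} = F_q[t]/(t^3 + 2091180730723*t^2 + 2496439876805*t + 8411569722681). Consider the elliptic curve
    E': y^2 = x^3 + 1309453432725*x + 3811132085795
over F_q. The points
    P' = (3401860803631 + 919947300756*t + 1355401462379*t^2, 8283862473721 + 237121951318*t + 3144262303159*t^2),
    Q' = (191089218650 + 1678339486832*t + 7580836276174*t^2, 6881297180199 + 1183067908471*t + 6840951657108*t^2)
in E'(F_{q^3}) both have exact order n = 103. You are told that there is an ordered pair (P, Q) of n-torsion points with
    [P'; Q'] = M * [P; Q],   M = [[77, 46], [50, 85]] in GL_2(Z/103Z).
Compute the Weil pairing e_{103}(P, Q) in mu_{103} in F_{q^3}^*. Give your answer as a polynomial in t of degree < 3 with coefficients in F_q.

Since e_{103}(P,P)=e_{103}(Q,Q)=1 and e_{103}(Q,P)=e_{103}(P,Q)^{-1}, expanding e_{103}(77*P + 46*Q,50*P + 85*Q) leaves e(P,Q)^det(M).
det(M) mod 103 = 22; its inverse in (Z/103)^* is 89 (check: 22*89 mod 103 = 1).
Double-and-add over 1100111: 7-1 doublings, 5-1 additions; each step l_{T,T}/v_{2T} or l_{T,P'}/v at Q'+S for random S.
e_{103}(P',Q') = 8339469041762 + 5901701072934*t + 8564473843286*t^2.
Thus e_{103}(P,Q) = 3928316144254 + 3314091488878*t + 1564676019158*t^2.

3928316144254 + 3314091488878*t + 1564676019158*t^2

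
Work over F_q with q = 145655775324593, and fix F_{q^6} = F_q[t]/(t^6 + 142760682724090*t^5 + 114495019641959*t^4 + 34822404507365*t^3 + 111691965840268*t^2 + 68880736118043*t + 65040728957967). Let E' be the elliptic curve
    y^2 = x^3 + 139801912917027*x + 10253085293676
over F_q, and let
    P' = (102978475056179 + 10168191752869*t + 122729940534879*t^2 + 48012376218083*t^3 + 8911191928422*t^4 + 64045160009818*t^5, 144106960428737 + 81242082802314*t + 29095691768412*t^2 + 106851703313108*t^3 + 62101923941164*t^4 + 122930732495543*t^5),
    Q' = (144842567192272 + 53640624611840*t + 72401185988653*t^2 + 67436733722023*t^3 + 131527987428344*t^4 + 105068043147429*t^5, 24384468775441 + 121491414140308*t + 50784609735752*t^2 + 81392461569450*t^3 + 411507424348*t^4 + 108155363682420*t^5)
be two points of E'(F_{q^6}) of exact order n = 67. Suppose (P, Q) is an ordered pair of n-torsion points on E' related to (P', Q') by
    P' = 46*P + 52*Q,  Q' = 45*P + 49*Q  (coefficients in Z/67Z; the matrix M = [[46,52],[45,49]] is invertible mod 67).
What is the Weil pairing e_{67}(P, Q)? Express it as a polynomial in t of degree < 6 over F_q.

Under M = [[46,52],[45,49]] in GL_2(Z/67), e_{67}(P',Q') = e_{67}(P,Q)^(46*49-52*45 mod 67).
So e_{67}(P,Q) = e_{67}(P',Q')^{7}, since 48*7 = 1 mod 67.
Miller loop for e_{67} over F_{145655775324593^6}: bits of 67 = 1000011; 6 double steps + 2 add steps, l/v at each.
The quotient is 122871595703816 + 34876487528419*t + 97281029645617*t^2 + 118181434080159*t^3 + 120728072225628*t^4 + 106726628964027*t^5.
e_{67}(P,Q) = (122871595703816 + 34876487528419*t + 97281029645617*t^2 + 118181434080159*t^3 + 120728072225628*t^4 + 106726628964027*t^5)^{7} = 31503527447564 + 86107815416159*t + 120133650682176*t^2 + 26281905183584*t^3 + 96087263277213*t^4 + 17759086837072*t^5.

31503527447564 + 86107815416159*t + 120133650682176*t^2 + 26281905183584*t^3 + 96087263277213*t^4 + 17759086837072*t^5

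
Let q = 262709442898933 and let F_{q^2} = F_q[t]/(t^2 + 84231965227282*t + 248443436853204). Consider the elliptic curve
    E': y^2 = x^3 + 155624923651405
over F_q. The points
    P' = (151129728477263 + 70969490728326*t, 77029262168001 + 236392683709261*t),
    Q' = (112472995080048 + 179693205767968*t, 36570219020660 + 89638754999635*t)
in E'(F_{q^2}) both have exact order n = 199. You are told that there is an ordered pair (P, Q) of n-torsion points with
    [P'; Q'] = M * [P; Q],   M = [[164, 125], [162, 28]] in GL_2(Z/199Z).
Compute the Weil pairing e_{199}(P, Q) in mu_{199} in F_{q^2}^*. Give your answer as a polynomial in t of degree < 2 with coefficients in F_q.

Since e_{199}(P,P)=e_{199}(Q,Q)=1 and e_{199}(Q,P)=e_{199}(P,Q)^{-1}, expanding e_{199}(164*P + 125*Q,162*P + 28*Q) leaves e(P,Q)^det(M).
det(M) mod 199 = 63; its inverse in (Z/199)^* is 139 (check: 63*139 mod 199 = 1).
Miller loop for e_{199} over F_{262709442898933^2}: bits of 199 = 11000111; 7 double steps + 4 add steps, l/v at each.
Result: e(P',Q') = 113965499643752 + 102205929831920*t.
(113965499643752 + 102205929831920*t)^{139} mod (262709442898933,f) = 121590512698490 + 226936173054922*t.

121590512698490 + 226936173054922*t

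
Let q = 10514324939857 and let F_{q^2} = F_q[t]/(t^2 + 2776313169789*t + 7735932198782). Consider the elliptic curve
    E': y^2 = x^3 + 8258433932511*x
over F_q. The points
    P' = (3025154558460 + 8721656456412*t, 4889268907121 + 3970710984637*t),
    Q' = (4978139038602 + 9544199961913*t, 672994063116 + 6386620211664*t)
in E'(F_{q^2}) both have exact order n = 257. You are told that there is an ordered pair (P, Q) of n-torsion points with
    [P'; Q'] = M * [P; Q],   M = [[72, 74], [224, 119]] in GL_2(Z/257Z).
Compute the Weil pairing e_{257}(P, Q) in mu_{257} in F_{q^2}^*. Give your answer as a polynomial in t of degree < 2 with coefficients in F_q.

2114332129857 + 6995754792236*t

e_{257} is bilinear + alternating on E[257], so e_{257}(72*P + 74*Q, 224*P + 119*Q) = e_{257}(P,Q)^(72*119-74*224).
So e_{257}(P,Q) = e_{257}(P',Q')^{94}, since 216*94 = 1 mod 257.
9-bit Miller (100000001) on E'/F_{10514324939857} with a'=8258433932511, b'=0: accumulate tangent/chord ratios at Q'+S and P'+S'.
f_P(D_Q)/f_Q(D_P) = 9938476040652 + 9361140087694*t.
Thus e_{257}(P,Q) = 2114332129857 + 6995754792236*t.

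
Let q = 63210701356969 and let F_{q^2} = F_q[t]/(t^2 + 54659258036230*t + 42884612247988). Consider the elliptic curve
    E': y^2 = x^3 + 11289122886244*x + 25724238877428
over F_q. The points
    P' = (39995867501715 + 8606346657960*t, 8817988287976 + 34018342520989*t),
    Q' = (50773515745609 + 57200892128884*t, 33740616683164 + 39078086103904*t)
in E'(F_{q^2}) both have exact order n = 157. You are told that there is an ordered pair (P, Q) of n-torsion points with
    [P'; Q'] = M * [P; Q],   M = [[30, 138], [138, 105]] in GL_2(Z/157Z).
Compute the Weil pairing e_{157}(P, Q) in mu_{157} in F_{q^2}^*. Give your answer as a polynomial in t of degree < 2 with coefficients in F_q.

Since e_{157}(P,P)=e_{157}(Q,Q)=1 and e_{157}(Q,P)=e_{157}(P,Q)^{-1}, expanding e_{157}(30*P + 138*Q,138*P + 105*Q) leaves e(P,Q)^det(M).
Hence e(P,Q) = e(P',Q')^{140} where 140 = 120^{-1} mod 157.
Run Miller on y^2=x^3+11289122886244*x+25724238877428 over F_{63210701356969}: ladder 10011101 (8 bits); e = f_P(D_Q)/f_Q(D_P).
So e_{157}(P',Q') = 36766964662717 + 51468367808506*t.
Hence e(P,Q) = 31062363876880 + 13499361182884*t in F_{63210701356969^2}^*.

31062363876880 + 13499361182884*t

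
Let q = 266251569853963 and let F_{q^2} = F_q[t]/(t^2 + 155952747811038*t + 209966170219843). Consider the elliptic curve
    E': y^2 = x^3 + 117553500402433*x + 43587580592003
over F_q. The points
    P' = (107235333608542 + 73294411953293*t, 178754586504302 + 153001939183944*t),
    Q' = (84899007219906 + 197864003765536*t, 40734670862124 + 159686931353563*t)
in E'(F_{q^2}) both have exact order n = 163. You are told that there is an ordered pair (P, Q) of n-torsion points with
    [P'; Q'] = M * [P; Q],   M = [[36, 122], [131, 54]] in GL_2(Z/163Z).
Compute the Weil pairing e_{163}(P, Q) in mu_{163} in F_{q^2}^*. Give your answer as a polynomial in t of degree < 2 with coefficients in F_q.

e_{163}(aP+bQ,cP+dQ) = e_{163}(P,Q)^(ad-bc); with (a,b,c,d)=(36,122,131,54) this gives the det-163 law.
det M = 36*54 - 122*131 = -14038 = 143 (mod 163); 143^{-1} = 57 (mod 163).
Double-and-add over 10100011: 8-1 doublings, 4-1 additions; each step l_{T,T}/v_{2T} or l_{T,P'}/v at Q'+S for random S.
Result: e(P',Q') = 140332711730071 + 75626666387466*t.
Raise to 57: e(P,Q) = 124635627296593 + 49533612442258*t in mu_{163}.

124635627296593 + 49533612442258*t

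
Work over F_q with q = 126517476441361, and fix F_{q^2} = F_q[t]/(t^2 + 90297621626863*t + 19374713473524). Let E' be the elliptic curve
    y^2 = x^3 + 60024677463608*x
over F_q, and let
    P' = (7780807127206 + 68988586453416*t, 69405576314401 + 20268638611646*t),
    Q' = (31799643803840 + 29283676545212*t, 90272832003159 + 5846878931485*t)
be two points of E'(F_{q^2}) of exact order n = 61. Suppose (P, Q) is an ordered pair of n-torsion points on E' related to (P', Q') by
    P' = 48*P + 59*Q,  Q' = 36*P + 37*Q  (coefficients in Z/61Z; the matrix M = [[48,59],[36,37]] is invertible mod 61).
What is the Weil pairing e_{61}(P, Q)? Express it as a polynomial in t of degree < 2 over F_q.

65018360900284 + 64594286635815*t

Under M = [[48,59],[36,37]] in GL_2(Z/61), e_{61}(P',Q') = e_{61}(P,Q)^(48*37-59*36 mod 61).
Hence e(P,Q) = e(P',Q')^{17} where 17 = 18^{-1} mod 61.
Run Miller on y^2=x^3+60024677463608*x over F_{126517476441361}: ladder 111101 (6 bits); e = f_P(D_Q)/f_Q(D_P).
Miller gives e_{61}(P',Q') = 83094109755522 + 11581083520014*t in F_{126517476441361^2}.
e_{61}(P,Q) = (83094109755522 + 11581083520014*t)^{17} = 65018360900284 + 64594286635815*t.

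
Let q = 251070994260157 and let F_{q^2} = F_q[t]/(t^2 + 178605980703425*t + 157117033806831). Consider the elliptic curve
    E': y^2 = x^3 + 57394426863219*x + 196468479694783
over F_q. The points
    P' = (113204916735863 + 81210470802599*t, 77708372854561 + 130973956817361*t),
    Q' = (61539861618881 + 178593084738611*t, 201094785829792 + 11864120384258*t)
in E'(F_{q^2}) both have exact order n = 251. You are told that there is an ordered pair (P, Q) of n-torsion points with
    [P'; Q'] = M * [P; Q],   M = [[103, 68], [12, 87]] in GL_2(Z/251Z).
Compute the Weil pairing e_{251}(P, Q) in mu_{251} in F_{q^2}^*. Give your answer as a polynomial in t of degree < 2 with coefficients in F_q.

155771611199602 + 212519292075955*t

e_{251}(aP+bQ,cP+dQ) = e_{251}(P,Q)^(ad-bc); with (a,b,c,d)=(103,68,12,87) this gives the det-251 law.
Inverting 113 mod 251: 20. Thus e_{251}(P,Q) = e(P',Q')^{20}.
Miller loop for e_{251} over F_{251070994260157^2}: bits of 251 = 11111011; 7 double steps + 6 add steps, l/v at each.
The quotient is 35603745431373 + 139747184987039*t.
Finally e_{251}(P,Q) = 155771611199602 + 212519292075955*t.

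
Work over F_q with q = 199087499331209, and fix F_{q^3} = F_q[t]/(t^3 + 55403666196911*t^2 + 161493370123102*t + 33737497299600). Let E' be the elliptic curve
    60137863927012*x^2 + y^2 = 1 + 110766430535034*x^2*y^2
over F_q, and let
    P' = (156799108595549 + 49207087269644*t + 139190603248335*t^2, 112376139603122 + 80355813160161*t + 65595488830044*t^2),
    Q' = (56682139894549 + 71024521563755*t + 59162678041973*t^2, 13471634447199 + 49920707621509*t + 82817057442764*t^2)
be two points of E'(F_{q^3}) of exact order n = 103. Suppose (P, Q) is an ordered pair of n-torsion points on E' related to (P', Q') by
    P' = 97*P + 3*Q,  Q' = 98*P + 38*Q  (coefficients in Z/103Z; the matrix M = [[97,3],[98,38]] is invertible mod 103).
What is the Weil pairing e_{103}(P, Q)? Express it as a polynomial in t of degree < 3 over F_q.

70505689412391 + 36839422402783*t + 158340382152061*t^2

Under M = [[97,3],[98,38]] in GL_2(Z/103), e_{103}(P',Q') = e_{103}(P,Q)^(97*38-3*98 mod 103).
So e_{103}(P,Q) = e_{103}(P',Q')^{44}, since 96*44 = 1 mod 103.
Edwards->Montgomery: u=(1+y)/(1-y), v=u/x -> 124550677507104v^2=u^3+31058518206751u^2+u; then x_W=86886608013599u+161209048631147: y^2=x^3+89060015914004*x+194032437062109.
7-bit Miller (1100111) on E'/F_{199087499331209} with a'=89060015914004, b'=194032437062109: accumulate tangent/chord ratios at Q'+S and P'+S'.
f_P(D_Q)/f_Q(D_P) = 29004992293765 + 174119773169709*t + 92049488848743*t^2.
Finally e_{103}(P,Q) = 70505689412391 + 36839422402783*t + 158340382152061*t^2.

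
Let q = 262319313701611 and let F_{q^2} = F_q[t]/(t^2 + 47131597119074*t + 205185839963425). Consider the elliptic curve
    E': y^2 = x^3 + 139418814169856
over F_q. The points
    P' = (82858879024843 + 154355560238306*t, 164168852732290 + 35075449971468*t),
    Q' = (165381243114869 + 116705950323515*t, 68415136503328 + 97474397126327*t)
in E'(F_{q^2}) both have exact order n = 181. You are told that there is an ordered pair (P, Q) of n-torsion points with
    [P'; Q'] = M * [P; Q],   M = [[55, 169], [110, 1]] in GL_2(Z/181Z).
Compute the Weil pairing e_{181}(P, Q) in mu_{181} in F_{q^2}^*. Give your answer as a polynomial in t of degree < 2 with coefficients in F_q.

The 181-Weil pairing on E[181] over F_{262319313701611} is alternating-bilinear: e_{181}(P',Q') = e_{181}(P,Q)^det(M).
So e_{181}(P,Q) = e_{181}(P',Q')^{119}, since 108*119 = 1 mod 181.
Miller loop for e_{181} over F_{262319313701611^2}: bits of 181 = 10110101; 7 double steps + 4 add steps, l/v at each.
f_P(D_Q)/f_Q(D_P) = 61161248930465 + 237735518402510*t.
Hence e(P,Q) = 116788216294987 + 76177242583682*t in F_{262319313701611^2}^*.

116788216294987 + 76177242583682*t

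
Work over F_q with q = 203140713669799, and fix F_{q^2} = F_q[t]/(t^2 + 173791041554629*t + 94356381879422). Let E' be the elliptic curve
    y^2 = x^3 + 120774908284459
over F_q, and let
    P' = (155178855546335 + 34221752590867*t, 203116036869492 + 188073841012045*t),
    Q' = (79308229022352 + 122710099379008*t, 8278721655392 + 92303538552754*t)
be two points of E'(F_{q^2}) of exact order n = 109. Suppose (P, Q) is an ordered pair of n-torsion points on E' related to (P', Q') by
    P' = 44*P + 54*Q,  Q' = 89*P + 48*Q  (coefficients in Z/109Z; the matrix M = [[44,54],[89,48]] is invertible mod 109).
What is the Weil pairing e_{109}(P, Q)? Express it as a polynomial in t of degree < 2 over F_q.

Since e_{109}(P,P)=e_{109}(Q,Q)=1 and e_{109}(Q,P)=e_{109}(P,Q)^{-1}, expanding e_{109}(44*P + 54*Q,89*P + 48*Q) leaves e(P,Q)^det(M).
44*48 - 54*89 = -2694; reduced mod 109: det = 31, inverse 102.
Run Miller on y^2=x^3+120774908284459 over F_{203140713669799}: ladder 1101101 (7 bits); e = f_P(D_Q)/f_Q(D_P).
So e_{109}(P',Q') = 168420888275183 + 192135164370226*t.
(168420888275183 + 192135164370226*t)^{102} mod (203140713669799,f) = 57232420335987 + 37407815129386*t.

57232420335987 + 37407815129386*t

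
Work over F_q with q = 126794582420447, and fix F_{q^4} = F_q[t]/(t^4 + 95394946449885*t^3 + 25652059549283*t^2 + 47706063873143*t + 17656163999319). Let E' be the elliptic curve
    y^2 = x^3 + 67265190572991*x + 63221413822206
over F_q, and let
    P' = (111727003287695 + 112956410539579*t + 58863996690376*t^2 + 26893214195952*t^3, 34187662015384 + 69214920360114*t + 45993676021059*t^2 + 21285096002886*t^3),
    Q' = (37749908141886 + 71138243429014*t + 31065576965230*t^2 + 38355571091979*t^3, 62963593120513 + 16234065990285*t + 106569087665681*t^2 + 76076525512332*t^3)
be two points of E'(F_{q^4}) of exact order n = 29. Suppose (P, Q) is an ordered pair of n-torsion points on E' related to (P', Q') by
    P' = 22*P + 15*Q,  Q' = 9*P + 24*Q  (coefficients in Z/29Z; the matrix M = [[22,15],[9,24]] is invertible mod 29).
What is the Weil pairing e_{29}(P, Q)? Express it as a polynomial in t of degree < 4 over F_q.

e_{29} is bilinear + alternating on E[29], so e_{29}(22*P + 15*Q, 9*P + 24*Q) = e_{29}(P,Q)^(22*24-15*9).
So e_{29}(P,Q) = e_{29}(P',Q')^{20}, since 16*20 = 1 mod 29.
Run Miller on y^2=x^3+67265190572991*x+63221413822206 over F_{126794582420447}: ladder 11101 (5 bits); e = f_P(D_Q)/f_Q(D_P).
f_P(D_Q)/f_Q(D_P) = 91500005681444 + 95365346615008*t + 44778357918262*t^2 + 106784220343702*t^3.
Hence e(P,Q) = 31874803436612 + 74077019534536*t + 28253643582259*t^2 + 119654968905844*t^3 in F_{126794582420447^4}^*.

31874803436612 + 74077019534536*t + 28253643582259*t^2 + 119654968905844*t^3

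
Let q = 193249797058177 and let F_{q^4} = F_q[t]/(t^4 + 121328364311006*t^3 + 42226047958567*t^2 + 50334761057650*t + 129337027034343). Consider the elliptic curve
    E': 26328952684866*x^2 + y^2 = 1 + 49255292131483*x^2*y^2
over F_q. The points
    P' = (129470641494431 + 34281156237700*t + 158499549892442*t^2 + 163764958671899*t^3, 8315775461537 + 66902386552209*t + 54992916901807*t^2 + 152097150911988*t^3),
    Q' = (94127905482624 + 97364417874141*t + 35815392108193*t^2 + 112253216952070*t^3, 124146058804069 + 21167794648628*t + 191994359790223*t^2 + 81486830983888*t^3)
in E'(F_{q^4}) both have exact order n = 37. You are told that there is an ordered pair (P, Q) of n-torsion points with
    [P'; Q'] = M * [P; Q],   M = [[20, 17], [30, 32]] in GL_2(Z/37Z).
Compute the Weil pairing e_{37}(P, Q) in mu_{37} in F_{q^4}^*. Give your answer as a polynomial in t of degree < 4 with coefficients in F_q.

Under M = [[20,17],[30,32]] in GL_2(Z/37), e_{37}(P',Q') = e_{37}(P,Q)^(20*32-17*30 mod 37).
20*32 - 17*30 = 130; reduced mod 37: det = 19, inverse 2.
Map (x,y)_Ed via u=(1+y)/(1-y), v=(1+y)/((1-y)x) to Montgomery A=138422449101575,B=131945208783642; then to (a',b')=(0,127330718123547).
Double-and-add over 100101: 6-1 doublings, 3-1 additions; each step l_{T,T}/v_{2T} or l_{T,P'}/v at Q'+S for random S.
The quotient is 128159717304164 + 19270632934462*t + 42940813413219*t^2 + 167357430542396*t^3.
(128159717304164 + 19270632934462*t + 42940813413219*t^2 + 167357430542396*t^3)^{2} mod (193249797058177,f) = 164651457120622 + 41447879087746*t + 162021104138334*t^2 + 123220093962562*t^3.

164651457120622 + 41447879087746*t + 162021104138334*t^2 + 123220093962562*t^3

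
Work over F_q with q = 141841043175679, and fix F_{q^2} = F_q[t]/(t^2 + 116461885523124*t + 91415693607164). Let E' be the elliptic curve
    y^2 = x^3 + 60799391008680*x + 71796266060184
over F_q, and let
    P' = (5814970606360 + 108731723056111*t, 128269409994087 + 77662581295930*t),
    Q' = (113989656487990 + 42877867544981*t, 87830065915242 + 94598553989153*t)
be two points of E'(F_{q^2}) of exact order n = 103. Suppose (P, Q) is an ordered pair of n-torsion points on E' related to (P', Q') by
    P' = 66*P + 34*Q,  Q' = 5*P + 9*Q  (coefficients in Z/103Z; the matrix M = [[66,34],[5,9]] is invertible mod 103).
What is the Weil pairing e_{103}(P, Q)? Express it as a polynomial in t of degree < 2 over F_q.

e_{103} is bilinear + alternating on E[103], so e_{103}(66*P + 34*Q, 5*P + 9*Q) = e_{103}(P,Q)^(66*9-34*5).
det(M) mod 103 = 12; its inverse in (Z/103)^* is 43 (check: 12*43 mod 103 = 1).
Double-and-add over 1100111: 7-1 doublings, 5-1 additions; each step l_{T,T}/v_{2T} or l_{T,P'}/v at Q'+S for random S.
f_P(D_Q)/f_Q(D_P) = 9011329002100 + 12842136911401*t.
(9011329002100 + 12842136911401*t)^{43} mod (141841043175679,f) = 129349088294952 + 128963358573422*t.

129349088294952 + 128963358573422*t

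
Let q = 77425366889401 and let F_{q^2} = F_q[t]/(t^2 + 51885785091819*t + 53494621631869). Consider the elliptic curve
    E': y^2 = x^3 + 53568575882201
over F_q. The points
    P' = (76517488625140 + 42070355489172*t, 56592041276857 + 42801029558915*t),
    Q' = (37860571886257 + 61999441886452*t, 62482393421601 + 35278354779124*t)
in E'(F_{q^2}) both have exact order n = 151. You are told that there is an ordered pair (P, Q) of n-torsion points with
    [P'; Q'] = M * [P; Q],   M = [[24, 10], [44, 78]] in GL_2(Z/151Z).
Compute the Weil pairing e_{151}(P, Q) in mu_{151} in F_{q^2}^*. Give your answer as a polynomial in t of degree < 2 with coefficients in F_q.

The 151-Weil pairing on E[151] over F_{77425366889401} is alternating-bilinear: e_{151}(P',Q') = e_{151}(P,Q)^det(M).
24*78 - 10*44 = 1432; reduced mod 151: det = 73, inverse 60.
Miller loop for e_{151} over F_{77425366889401^2}: bits of 151 = 10010111; 7 double steps + 4 add steps, l/v at each.
So e_{151}(P',Q') = 19791419488166 + 7462372080098*t.
Raise to 60: e(P,Q) = 34876991917258 + 67043307038975*t in mu_{151}.

34876991917258 + 67043307038975*t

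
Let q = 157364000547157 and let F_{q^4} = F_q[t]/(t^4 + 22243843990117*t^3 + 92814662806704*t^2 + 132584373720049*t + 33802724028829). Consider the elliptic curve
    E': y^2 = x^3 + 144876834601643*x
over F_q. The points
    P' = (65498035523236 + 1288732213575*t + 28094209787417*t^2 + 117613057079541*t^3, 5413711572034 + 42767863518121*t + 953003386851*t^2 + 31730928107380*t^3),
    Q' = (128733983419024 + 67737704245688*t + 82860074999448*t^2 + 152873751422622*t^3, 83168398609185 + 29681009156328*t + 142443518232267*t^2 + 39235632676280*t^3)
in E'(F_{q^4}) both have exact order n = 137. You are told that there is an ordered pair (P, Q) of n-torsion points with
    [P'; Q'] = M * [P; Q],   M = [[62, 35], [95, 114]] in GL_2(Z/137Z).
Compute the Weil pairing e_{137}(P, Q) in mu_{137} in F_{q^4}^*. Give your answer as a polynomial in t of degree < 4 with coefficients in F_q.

143413313507347 + 67483846075218*t + 126695572692224*t^2 + 89539257716340*t^3

The 137-Weil pairing on E[137] over F_{157364000547157} is alternating-bilinear: e_{137}(P',Q') = e_{137}(P,Q)^det(M).
62*114 - 35*95 = 3743; reduced mod 137: det = 44, inverse 109.
Build f_{137,P'} and f_{137,Q'} via the 8-bit ladder of 137=10001001_2; evaluate at shifted divisors; quotient in F_{157364000547157^4}.
Miller gives e_{137}(P',Q') = 97655284592661 + 141312104935658*t + 140992160943146*t^2 + 20190210021584*t^3 in F_{157364000547157^4}.
e_{137}(P,Q) = (97655284592661 + 141312104935658*t + 140992160943146*t^2 + 20190210021584*t^3)^{109} = 143413313507347 + 67483846075218*t + 126695572692224*t^2 + 89539257716340*t^3.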